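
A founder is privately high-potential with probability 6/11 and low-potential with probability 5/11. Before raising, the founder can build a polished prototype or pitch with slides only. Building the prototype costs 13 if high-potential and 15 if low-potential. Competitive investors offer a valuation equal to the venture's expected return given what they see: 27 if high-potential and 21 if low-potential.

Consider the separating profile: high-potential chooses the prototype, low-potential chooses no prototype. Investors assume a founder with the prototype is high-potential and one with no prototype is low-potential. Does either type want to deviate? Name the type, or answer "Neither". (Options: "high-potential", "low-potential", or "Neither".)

The prototype pays 27; no prototype pays 21.
high-potential: assigned the prototype, nets 27 − 13 = 14; deviating to no prototype nets 21.
low-potential: assigned no prototype, nets 21; deviating to the prototype nets 27 − 15 = 12.
The high-potential type gains 7 by deviating.

high-potential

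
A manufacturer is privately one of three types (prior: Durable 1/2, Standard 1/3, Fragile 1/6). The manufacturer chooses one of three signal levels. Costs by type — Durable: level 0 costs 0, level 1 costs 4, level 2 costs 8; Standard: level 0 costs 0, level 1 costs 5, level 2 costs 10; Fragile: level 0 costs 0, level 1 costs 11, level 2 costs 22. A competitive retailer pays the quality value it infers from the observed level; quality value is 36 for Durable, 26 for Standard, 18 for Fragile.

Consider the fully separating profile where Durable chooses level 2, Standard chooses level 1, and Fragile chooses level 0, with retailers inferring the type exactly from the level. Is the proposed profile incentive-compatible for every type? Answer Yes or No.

No

Separating prices: level 2 → 36, level 1 → 26, level 0 → 18.
Durable (assigned level 2): level 0: 18 − 0 = 18; level 1: 26 − 4 = 22; level 2: 36 − 8 = 28. Durable stays.
Standard (assigned level 1): level 0: 18 − 0 = 18; level 1: 26 − 5 = 21; level 2: 36 − 10 = 26. Standard prefers level 2.
Fragile (assigned level 0): level 0: 18 − 0 = 18; level 1: 26 − 11 = 15; level 2: 36 − 22 = 14. Fragile stays.
At least one type deviates; the separating profile fails.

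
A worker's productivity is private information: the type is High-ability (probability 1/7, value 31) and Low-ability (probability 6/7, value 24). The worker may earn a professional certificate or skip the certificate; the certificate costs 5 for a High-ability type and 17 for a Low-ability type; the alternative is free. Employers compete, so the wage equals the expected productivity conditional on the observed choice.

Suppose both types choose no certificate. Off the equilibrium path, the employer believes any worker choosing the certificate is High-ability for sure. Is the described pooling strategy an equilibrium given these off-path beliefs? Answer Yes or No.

No

On path, the employer holds the prior and pays 1/7·31 + 6/7·24 = 25. Off path (the certificate), believing High-ability, it pays 31.
High-ability: no certificate nets 25; the certificate nets 31 − 5 = 26. High-ability would deviate.
Low-ability: no certificate nets 25; the certificate nets 31 − 17 = 14. Low-ability stays.
A type deviates, so pooling fails.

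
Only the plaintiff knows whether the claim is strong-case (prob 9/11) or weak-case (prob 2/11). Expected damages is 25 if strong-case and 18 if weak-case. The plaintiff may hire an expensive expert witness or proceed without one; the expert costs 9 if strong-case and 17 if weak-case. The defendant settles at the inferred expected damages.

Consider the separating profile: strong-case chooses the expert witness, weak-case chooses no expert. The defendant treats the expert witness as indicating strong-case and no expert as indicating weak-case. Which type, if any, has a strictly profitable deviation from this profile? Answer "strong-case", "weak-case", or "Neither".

The expert witness pays 25; no expert pays 18.
strong-case: assigned the expert witness, nets 25 − 9 = 16; deviating to no expert nets 18.
weak-case: assigned no expert, nets 18; deviating to the expert witness nets 25 − 17 = 8.
The strong-case type gains 2 by deviating.

strong-case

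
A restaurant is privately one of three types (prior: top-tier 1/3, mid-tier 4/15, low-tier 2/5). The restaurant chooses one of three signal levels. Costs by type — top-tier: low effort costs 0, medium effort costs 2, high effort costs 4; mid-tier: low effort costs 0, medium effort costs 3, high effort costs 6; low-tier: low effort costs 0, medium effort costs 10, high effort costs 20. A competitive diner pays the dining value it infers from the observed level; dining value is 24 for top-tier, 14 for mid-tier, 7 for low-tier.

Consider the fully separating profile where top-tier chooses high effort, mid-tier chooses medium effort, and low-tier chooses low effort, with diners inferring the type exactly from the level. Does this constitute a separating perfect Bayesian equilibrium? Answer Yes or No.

No

Separating price premiums: high effort → 24, medium effort → 14, low effort → 7.
top-tier (assigned high effort): low effort: 7 − 0 = 7; medium effort: 14 − 2 = 12; high effort: 24 − 4 = 20. top-tier stays.
mid-tier (assigned medium effort): low effort: 7 − 0 = 7; medium effort: 14 − 3 = 11; high effort: 24 − 6 = 18. mid-tier prefers high effort.
low-tier (assigned low effort): low effort: 7 − 0 = 7; medium effort: 14 − 10 = 4; high effort: 24 − 20 = 4. low-tier stays.
At least one type deviates; the separating profile fails.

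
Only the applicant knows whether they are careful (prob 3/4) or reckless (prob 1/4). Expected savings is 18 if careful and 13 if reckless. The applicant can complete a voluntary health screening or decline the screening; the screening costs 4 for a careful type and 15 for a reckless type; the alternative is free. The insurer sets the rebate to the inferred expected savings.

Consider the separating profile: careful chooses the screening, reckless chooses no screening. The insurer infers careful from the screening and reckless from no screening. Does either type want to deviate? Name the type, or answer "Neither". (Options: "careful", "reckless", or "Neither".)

Neither

The screening pays 18; no screening pays 13.
careful: assigned the screening, nets 18 − 4 = 14; deviating to no screening nets 13.
reckless: assigned no screening, nets 13; deviating to the screening nets 18 − 15 = 3.
Both types strictly prefer their assigned action; no profitable deviation.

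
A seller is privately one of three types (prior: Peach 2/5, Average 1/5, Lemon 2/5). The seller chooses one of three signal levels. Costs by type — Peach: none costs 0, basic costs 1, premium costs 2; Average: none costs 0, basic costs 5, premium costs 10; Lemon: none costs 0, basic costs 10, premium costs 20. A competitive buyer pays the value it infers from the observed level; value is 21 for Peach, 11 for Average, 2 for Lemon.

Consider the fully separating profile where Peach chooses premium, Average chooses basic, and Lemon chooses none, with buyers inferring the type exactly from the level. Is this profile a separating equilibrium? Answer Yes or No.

No

Separating prices: premium → 21, basic → 11, none → 2.
Peach (assigned premium): none: 2 − 0 = 2; basic: 11 − 1 = 10; premium: 21 − 2 = 19. Peach stays.
Average (assigned basic): none: 2 − 0 = 2; basic: 11 − 5 = 6; premium: 21 − 10 = 11. Average prefers premium.
Lemon (assigned none): none: 2 − 0 = 2; basic: 11 − 10 = 1; premium: 21 − 20 = 1. Lemon stays.
At least one type deviates; the separating profile fails.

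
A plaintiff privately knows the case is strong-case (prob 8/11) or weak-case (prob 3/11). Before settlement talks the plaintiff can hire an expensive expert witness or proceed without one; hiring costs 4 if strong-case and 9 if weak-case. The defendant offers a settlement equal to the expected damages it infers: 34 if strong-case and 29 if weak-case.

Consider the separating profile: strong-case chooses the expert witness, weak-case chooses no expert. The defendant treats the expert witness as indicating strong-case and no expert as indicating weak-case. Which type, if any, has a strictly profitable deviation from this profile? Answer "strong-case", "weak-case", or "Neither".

The expert witness pays 34; no expert pays 29.
strong-case: assigned the expert witness, nets 34 − 4 = 30; deviating to no expert nets 29.
weak-case: assigned no expert, nets 29; deviating to the expert witness nets 34 − 9 = 25.
Both types strictly prefer their assigned action; no profitable deviation.

Neither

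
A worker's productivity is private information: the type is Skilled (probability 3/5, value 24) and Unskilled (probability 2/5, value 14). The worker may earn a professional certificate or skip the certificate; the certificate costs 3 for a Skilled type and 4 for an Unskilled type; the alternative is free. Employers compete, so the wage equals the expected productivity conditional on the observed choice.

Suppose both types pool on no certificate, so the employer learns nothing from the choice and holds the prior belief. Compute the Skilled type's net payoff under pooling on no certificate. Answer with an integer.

Pooled wage = 3/5·24 + 2/5·14 = 20.
Skilled pays no cost for no certificate, so net payoff = 20.

20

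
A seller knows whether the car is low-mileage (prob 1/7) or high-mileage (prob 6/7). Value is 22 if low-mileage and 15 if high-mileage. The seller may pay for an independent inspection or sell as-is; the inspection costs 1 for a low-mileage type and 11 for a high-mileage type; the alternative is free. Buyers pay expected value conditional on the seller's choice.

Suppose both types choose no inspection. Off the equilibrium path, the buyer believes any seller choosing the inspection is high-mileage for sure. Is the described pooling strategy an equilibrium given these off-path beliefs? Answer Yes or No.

Yes

On path, the buyer holds the prior and pays 1/7·22 + 6/7·15 = 16. Off path (the inspection), believing high-mileage, it pays 15.
low-mileage: no inspection nets 16; the inspection nets 15 − 1 = 14. low-mileage stays.
high-mileage: no inspection nets 16; the inspection nets 15 − 11 = 4. high-mileage stays.
No type deviates, so pooling is sustained.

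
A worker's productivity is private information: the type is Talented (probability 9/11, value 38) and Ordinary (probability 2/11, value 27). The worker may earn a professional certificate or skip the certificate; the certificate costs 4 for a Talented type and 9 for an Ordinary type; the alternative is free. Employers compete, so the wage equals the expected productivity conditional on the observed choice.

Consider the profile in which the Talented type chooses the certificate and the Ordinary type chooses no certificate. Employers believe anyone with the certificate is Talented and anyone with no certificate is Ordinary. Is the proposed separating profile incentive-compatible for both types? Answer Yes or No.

No

Under these beliefs, the certificate earns wage 38 and no certificate earns wage 27.
Talented: the certificate nets 38 − 4 = 34; no certificate nets 27. Talented prefers the certificate.
Ordinary: the certificate nets 38 − 9 = 29; no certificate nets 27. Ordinary would deviate to the certificate.
Ordinary has a profitable deviation, so the profile is not an equilibrium.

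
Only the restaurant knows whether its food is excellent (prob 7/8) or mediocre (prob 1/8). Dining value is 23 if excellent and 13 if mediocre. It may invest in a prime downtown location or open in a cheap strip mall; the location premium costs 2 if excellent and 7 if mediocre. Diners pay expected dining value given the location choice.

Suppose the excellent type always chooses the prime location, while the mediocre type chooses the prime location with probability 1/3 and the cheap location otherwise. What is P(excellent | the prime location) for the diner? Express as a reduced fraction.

P(the prime location) = (7/8)·1 + (1/8)·(1/3) = 11/12.
By Bayes' rule, P(excellent | the prime location) = (7/8) / (11/12) = 21/22.

21/22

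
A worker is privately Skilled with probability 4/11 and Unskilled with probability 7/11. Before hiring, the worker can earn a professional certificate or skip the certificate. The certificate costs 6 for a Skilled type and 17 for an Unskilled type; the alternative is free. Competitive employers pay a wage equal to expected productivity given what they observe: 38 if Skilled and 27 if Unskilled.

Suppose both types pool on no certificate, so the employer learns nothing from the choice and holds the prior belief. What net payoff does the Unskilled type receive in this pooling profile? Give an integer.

31

Pooled wage = 4/11·38 + 7/11·27 = 31.
Unskilled pays no cost for no certificate, so net payoff = 31.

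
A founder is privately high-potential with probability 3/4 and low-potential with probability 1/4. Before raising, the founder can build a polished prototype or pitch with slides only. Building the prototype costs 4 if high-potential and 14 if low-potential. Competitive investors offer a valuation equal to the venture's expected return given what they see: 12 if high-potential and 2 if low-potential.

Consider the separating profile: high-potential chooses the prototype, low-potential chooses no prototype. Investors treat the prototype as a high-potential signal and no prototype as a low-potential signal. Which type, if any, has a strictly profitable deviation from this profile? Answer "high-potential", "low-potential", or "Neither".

Neither

The prototype pays 12; no prototype pays 2.
high-potential: assigned the prototype, nets 12 − 4 = 8; deviating to no prototype nets 2.
low-potential: assigned no prototype, nets 2; deviating to the prototype nets 12 − 14 = -2.
Both types strictly prefer their assigned action; no profitable deviation.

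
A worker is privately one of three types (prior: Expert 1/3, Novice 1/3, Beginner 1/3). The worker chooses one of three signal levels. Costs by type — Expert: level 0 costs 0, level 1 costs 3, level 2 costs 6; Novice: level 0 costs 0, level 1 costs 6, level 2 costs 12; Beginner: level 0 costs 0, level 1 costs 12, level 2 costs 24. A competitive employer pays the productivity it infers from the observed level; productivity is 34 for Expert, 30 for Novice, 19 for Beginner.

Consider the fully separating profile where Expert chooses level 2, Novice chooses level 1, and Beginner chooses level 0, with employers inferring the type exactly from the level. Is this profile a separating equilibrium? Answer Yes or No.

Separating wages: level 2 → 34, level 1 → 30, level 0 → 19.
Expert (assigned level 2): level 0: 19 − 0 = 19; level 1: 30 − 3 = 27; level 2: 34 − 6 = 28. Expert stays.
Novice (assigned level 1): level 0: 19 − 0 = 19; level 1: 30 − 6 = 24; level 2: 34 − 12 = 22. Novice stays.
Beginner (assigned level 0): level 0: 19 − 0 = 19; level 1: 30 − 12 = 18; level 2: 34 − 24 = 10. Beginner stays.
Every type prefers its assigned level; separation holds.

Yes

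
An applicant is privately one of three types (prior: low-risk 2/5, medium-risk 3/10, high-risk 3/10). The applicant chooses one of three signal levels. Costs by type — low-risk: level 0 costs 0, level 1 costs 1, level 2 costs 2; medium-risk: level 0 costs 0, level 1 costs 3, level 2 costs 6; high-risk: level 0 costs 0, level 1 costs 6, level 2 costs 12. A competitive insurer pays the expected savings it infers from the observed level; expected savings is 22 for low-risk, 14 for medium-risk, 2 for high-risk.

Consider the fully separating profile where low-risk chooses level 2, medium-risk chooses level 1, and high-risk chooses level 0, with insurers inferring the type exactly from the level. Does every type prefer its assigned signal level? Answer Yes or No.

Separating rebates: level 2 → 22, level 1 → 14, level 0 → 2.
low-risk (assigned level 2): level 0: 2 − 0 = 2; level 1: 14 − 1 = 13; level 2: 22 − 2 = 20. low-risk stays.
medium-risk (assigned level 1): level 0: 2 − 0 = 2; level 1: 14 − 3 = 11; level 2: 22 − 6 = 16. medium-risk prefers level 2.
high-risk (assigned level 0): level 0: 2 − 0 = 2; level 1: 14 − 6 = 8; level 2: 22 − 12 = 10. high-risk prefers level 2.
At least one type deviates; the separating profile fails.

No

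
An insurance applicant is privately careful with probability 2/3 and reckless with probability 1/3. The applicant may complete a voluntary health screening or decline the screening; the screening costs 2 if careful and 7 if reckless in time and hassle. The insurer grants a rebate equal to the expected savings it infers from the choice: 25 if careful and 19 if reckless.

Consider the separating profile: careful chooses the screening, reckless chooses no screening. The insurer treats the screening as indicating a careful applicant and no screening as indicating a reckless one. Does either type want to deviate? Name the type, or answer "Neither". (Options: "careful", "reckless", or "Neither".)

The screening pays 25; no screening pays 19.
careful: assigned the screening, nets 25 − 2 = 23; deviating to no screening nets 19.
reckless: assigned no screening, nets 19; deviating to the screening nets 25 − 7 = 18.
Both types strictly prefer their assigned action; no profitable deviation.

Neither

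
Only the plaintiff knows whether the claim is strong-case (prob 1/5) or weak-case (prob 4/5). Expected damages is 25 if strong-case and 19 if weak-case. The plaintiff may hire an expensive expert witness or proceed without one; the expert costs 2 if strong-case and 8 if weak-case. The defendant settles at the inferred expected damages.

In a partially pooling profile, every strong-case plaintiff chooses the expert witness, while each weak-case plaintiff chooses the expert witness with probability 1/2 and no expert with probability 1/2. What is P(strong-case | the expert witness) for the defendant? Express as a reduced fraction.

1/3

P(the expert witness) = (1/5)·1 + (4/5)·(1/2) = 3/5.
By Bayes' rule, P(strong-case | the expert witness) = (1/5) / (3/5) = 1/3.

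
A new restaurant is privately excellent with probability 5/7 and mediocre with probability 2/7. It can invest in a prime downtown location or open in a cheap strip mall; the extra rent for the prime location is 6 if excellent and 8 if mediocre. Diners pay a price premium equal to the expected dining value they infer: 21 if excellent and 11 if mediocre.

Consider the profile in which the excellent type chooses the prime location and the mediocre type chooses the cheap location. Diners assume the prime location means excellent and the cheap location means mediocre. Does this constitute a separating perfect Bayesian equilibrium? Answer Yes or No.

Under these beliefs, the prime location earns price premium 21 and the cheap location earns price premium 11.
excellent: the prime location nets 21 − 6 = 15; the cheap location nets 11. excellent prefers the prime location.
mediocre: the prime location nets 21 − 8 = 13; the cheap location nets 11. mediocre would deviate to the prime location.
mediocre has a profitable deviation, so the profile is not an equilibrium.

No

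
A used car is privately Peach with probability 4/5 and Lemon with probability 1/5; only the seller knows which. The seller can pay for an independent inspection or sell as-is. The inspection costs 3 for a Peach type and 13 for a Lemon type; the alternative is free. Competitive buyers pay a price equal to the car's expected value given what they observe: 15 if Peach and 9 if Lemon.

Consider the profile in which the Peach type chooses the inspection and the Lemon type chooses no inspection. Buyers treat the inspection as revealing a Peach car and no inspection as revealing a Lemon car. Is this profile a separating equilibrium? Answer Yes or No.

Under these beliefs, the inspection earns price 15 and no inspection earns price 9.
Peach: the inspection nets 15 − 3 = 12; no inspection nets 9. Peach prefers the inspection.
Lemon: the inspection nets 15 − 13 = 2; no inspection nets 9. Lemon prefers no inspection.
Neither type deviates, so the separating profile is an equilibrium.

Yes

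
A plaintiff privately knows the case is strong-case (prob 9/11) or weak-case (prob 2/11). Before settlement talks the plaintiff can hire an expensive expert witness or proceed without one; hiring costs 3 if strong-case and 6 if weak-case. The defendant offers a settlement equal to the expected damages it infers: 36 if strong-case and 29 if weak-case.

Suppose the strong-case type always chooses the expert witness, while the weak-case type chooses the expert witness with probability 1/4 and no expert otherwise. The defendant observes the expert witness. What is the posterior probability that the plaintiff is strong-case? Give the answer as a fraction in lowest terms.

P(the expert witness) = (9/11)·1 + (2/11)·(1/4) = 19/22.
By Bayes' rule, P(strong-case | the expert witness) = (9/11) / (19/22) = 18/19.

18/19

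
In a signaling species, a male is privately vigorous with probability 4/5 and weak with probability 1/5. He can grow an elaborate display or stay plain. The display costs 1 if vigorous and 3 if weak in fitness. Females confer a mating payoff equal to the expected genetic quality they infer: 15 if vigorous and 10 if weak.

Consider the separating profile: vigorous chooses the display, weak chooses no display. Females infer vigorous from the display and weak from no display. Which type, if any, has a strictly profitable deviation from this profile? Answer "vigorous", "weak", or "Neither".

The display pays 15; no display pays 10.
vigorous: assigned the display, nets 15 − 1 = 14; deviating to no display nets 10.
weak: assigned no display, nets 10; deviating to the display nets 15 − 3 = 12.
The weak type gains 2 by deviating.

weak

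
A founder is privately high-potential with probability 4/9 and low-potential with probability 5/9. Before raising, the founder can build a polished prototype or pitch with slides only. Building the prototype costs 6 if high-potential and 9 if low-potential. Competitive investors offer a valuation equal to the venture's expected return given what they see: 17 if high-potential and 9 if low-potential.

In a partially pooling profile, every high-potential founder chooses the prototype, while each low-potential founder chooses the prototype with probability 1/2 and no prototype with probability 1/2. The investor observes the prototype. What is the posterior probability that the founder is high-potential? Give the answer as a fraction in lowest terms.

8/13

P(the prototype) = (4/9)·1 + (5/9)·(1/2) = 13/18.
By Bayes' rule, P(high-potential | the prototype) = (4/9) / (13/18) = 8/13.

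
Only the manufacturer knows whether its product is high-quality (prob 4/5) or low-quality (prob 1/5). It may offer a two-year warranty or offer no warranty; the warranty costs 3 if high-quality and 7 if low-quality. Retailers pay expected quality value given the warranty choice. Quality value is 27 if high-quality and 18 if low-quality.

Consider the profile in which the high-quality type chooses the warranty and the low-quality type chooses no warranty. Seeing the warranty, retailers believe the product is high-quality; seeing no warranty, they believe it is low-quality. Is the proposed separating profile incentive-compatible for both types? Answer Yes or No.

Under these beliefs, the warranty earns price 27 and no warranty earns price 18.
high-quality: the warranty nets 27 − 3 = 24; no warranty nets 18. high-quality prefers the warranty.
low-quality: the warranty nets 27 − 7 = 20; no warranty nets 18. low-quality would deviate to the warranty.
low-quality has a profitable deviation, so the profile is not an equilibrium.

No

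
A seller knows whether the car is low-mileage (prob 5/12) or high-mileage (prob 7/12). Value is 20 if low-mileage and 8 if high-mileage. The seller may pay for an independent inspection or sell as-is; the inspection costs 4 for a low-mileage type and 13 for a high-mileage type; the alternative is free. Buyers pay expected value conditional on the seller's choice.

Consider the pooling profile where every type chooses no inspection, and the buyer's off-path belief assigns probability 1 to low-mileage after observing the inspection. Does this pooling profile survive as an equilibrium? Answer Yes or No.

No

On path, the buyer holds the prior and pays 5/12·20 + 7/12·8 = 13. Off path (the inspection), believing low-mileage, it pays 20.
low-mileage: no inspection nets 13; the inspection nets 20 − 4 = 16. low-mileage would deviate.
high-mileage: no inspection nets 13; the inspection nets 20 − 13 = 7. high-mileage stays.
A type deviates, so pooling fails.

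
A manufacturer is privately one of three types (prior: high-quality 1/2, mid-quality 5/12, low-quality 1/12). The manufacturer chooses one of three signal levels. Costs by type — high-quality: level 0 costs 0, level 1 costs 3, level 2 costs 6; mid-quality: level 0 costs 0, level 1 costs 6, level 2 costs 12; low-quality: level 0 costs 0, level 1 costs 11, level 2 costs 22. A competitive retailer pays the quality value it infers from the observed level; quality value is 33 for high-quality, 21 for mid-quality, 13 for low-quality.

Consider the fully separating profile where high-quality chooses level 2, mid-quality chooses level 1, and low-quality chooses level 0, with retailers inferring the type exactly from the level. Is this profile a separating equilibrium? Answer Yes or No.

No

Separating prices: level 2 → 33, level 1 → 21, level 0 → 13.
high-quality (assigned level 2): level 0: 13 − 0 = 13; level 1: 21 − 3 = 18; level 2: 33 − 6 = 27. high-quality stays.
mid-quality (assigned level 1): level 0: 13 − 0 = 13; level 1: 21 − 6 = 15; level 2: 33 − 12 = 21. mid-quality prefers level 2.
low-quality (assigned level 0): level 0: 13 − 0 = 13; level 1: 21 − 11 = 10; level 2: 33 − 22 = 11. low-quality stays.
At least one type deviates; the separating profile fails.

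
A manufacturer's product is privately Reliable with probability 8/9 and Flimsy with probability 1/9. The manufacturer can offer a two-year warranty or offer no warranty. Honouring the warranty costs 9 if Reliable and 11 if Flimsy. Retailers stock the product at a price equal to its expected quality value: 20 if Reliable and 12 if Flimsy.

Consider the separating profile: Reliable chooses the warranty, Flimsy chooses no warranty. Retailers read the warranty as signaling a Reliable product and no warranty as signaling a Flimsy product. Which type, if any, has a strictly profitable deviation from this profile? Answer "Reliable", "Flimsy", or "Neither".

Reliable

The warranty pays 20; no warranty pays 12.
Reliable: assigned the warranty, nets 20 − 9 = 11; deviating to no warranty nets 12.
Flimsy: assigned no warranty, nets 12; deviating to the warranty nets 20 − 11 = 9.
The Reliable type gains 1 by deviating.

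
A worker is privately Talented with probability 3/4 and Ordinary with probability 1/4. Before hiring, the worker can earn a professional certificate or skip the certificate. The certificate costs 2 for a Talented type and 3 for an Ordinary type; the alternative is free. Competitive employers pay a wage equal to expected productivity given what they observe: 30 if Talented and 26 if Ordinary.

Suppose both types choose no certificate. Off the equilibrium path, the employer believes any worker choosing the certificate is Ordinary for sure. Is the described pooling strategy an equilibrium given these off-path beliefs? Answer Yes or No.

On path, the employer holds the prior and pays 3/4·30 + 1/4·26 = 29. Off path (the certificate), believing Ordinary, it pays 26.
Talented: no certificate nets 29; the certificate nets 26 − 2 = 24. Talented stays.
Ordinary: no certificate nets 29; the certificate nets 26 − 3 = 23. Ordinary stays.
No type deviates, so pooling is sustained.

Yes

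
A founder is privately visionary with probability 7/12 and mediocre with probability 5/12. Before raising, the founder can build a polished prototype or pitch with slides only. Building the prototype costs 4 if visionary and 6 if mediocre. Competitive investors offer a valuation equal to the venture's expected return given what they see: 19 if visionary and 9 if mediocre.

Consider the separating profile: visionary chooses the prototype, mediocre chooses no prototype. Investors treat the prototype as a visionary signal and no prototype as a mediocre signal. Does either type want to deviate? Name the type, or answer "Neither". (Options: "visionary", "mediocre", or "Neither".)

The prototype pays 19; no prototype pays 9.
visionary: assigned the prototype, nets 19 − 4 = 15; deviating to no prototype nets 9.
mediocre: assigned no prototype, nets 9; deviating to the prototype nets 19 − 6 = 13.
The mediocre type gains 4 by deviating.

mediocre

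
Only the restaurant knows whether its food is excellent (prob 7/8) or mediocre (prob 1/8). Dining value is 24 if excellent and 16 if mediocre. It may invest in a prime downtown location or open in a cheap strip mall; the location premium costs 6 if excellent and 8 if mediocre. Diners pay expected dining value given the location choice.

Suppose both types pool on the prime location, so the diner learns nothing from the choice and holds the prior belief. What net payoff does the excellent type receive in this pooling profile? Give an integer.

Pooled price premium = 7/8·24 + 1/8·16 = 23.
excellent pays cost 6 for the prime location, so net payoff = 23 − 6 = 17.

17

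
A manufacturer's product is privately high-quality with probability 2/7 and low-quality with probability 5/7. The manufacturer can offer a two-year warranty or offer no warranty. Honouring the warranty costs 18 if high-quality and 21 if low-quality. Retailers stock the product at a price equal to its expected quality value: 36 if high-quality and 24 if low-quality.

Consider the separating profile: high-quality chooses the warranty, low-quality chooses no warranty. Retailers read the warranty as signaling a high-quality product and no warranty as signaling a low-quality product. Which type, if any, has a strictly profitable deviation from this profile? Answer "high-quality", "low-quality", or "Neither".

The warranty pays 36; no warranty pays 24.
high-quality: assigned the warranty, nets 36 − 18 = 18; deviating to no warranty nets 24.
low-quality: assigned no warranty, nets 24; deviating to the warranty nets 36 − 21 = 15.
The high-quality type gains 6 by deviating.

high-quality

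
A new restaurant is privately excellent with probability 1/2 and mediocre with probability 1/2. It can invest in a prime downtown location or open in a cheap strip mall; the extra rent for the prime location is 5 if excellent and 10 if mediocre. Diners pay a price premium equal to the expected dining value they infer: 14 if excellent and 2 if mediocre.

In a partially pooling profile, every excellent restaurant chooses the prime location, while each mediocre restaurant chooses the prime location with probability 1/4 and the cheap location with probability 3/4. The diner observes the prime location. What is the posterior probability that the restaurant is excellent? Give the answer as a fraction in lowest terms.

4/5

P(the prime location) = (1/2)·1 + (1/2)·(1/4) = 5/8.
By Bayes' rule, P(excellent | the prime location) = (1/2) / (5/8) = 4/5.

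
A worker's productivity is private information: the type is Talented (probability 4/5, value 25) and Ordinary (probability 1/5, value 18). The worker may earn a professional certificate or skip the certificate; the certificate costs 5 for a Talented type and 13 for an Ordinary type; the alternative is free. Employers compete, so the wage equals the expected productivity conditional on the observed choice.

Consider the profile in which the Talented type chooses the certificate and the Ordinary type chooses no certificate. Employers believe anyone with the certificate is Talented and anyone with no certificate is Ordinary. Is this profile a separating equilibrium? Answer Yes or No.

Yes

Under these beliefs, the certificate earns wage 25 and no certificate earns wage 18.
Talented: the certificate nets 25 − 5 = 20; no certificate nets 18. Talented prefers the certificate.
Ordinary: the certificate nets 25 − 13 = 12; no certificate nets 18. Ordinary prefers no certificate.
Neither type deviates, so the separating profile is an equilibrium.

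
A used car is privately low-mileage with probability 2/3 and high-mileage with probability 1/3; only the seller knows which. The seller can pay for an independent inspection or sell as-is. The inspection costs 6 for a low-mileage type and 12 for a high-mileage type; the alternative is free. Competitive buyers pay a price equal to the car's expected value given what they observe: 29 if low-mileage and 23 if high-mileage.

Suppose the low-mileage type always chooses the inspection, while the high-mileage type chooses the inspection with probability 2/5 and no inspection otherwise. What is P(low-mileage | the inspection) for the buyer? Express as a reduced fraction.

P(the inspection) = (2/3)·1 + (1/3)·(2/5) = 4/5.
By Bayes' rule, P(low-mileage | the inspection) = (2/3) / (4/5) = 5/6.

5/6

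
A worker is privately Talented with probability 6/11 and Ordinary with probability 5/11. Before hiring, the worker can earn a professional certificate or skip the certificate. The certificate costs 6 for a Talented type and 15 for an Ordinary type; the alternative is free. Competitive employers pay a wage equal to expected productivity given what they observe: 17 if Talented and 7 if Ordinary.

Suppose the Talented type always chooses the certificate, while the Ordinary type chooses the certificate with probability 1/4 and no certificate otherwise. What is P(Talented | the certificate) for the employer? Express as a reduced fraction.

P(the certificate) = (6/11)·1 + (5/11)·(1/4) = 29/44.
By Bayes' rule, P(Talented | the certificate) = (6/11) / (29/44) = 24/29.

24/29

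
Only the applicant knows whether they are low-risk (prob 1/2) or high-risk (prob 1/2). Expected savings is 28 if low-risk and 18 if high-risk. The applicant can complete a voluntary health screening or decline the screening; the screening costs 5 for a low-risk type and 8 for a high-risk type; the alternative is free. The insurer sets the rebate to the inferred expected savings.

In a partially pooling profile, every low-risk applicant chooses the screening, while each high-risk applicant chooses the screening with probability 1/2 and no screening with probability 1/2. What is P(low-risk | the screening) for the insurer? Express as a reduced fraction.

2/3

P(the screening) = (1/2)·1 + (1/2)·(1/2) = 3/4.
By Bayes' rule, P(low-risk | the screening) = (1/2) / (3/4) = 2/3.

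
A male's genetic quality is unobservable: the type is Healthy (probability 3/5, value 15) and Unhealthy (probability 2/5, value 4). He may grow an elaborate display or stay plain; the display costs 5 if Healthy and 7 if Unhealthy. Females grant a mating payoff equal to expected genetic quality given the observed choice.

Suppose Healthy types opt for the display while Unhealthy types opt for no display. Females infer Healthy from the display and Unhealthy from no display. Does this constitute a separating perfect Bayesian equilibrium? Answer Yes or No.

No

Under these beliefs, the display earns mating payoff 15 and no display earns mating payoff 4.
Healthy: the display nets 15 − 5 = 10; no display nets 4. Healthy prefers the display.
Unhealthy: the display nets 15 − 7 = 8; no display nets 4. Unhealthy would deviate to the display.
Unhealthy has a profitable deviation, so the profile is not an equilibrium.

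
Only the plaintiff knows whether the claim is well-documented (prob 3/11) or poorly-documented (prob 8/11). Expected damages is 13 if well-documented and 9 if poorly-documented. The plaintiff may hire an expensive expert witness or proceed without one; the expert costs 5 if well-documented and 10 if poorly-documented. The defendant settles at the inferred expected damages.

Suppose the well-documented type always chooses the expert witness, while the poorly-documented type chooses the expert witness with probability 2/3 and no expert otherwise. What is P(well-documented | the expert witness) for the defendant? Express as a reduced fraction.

P(the expert witness) = (3/11)·1 + (8/11)·(2/3) = 25/33.
By Bayes' rule, P(well-documented | the expert witness) = (3/11) / (25/33) = 9/25.

9/25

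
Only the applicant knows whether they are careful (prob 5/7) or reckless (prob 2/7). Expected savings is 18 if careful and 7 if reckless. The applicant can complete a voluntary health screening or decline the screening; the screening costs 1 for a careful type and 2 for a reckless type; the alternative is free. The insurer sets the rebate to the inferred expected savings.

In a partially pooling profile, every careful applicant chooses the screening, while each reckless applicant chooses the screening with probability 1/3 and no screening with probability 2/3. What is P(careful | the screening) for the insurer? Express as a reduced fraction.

P(the screening) = (5/7)·1 + (2/7)·(1/3) = 17/21.
By Bayes' rule, P(careful | the screening) = (5/7) / (17/21) = 15/17.

15/17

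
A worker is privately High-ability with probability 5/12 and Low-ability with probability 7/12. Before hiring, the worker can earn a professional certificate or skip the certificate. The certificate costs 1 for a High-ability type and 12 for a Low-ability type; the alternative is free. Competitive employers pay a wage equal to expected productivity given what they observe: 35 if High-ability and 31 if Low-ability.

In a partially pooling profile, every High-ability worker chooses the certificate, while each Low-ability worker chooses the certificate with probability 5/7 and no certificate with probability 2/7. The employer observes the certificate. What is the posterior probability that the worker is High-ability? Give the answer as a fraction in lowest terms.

1/2

P(the certificate) = (5/12)·1 + (7/12)·(5/7) = 5/6.
By Bayes' rule, P(High-ability | the certificate) = (5/12) / (5/6) = 1/2.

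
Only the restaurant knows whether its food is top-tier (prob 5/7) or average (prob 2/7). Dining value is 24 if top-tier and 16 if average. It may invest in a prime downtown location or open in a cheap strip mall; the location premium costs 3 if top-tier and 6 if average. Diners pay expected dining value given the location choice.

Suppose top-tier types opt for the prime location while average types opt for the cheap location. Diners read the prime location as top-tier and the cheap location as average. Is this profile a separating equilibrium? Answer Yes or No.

No

Under these beliefs, the prime location earns price premium 24 and the cheap location earns price premium 16.
top-tier: the prime location nets 24 − 3 = 21; the cheap location nets 16. top-tier prefers the prime location.
average: the prime location nets 24 − 6 = 18; the cheap location nets 16. average would deviate to the prime location.
average has a profitable deviation, so the profile is not an equilibrium.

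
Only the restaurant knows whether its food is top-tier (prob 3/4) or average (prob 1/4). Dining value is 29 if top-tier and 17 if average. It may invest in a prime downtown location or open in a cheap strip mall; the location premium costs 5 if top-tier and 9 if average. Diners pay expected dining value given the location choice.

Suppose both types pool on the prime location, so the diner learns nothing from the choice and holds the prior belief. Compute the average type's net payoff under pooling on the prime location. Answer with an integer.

17

Pooled price premium = 3/4·29 + 1/4·17 = 26.
average pays cost 9 for the prime location, so net payoff = 26 − 9 = 17.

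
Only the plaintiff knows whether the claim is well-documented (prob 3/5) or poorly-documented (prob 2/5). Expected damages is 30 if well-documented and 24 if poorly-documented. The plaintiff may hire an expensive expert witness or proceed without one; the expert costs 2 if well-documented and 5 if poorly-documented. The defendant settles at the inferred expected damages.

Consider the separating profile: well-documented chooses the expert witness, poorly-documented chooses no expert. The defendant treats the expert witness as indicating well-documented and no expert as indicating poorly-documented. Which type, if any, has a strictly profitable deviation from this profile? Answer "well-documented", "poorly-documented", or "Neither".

The expert witness pays 30; no expert pays 24.
well-documented: assigned the expert witness, nets 30 − 2 = 28; deviating to no expert nets 24.
poorly-documented: assigned no expert, nets 24; deviating to the expert witness nets 30 − 5 = 25.
The poorly-documented type gains 1 by deviating.

poorly-documented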